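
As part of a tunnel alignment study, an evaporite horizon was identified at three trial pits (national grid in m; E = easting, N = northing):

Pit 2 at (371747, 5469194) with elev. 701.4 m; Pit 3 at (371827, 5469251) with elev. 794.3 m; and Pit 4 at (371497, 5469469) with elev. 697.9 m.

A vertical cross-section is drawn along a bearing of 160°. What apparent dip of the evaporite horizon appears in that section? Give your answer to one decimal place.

19.4°

Let the plane be z = a·E + b·N + c.
Pit 3−Pit 2: 80a + 57b = 92.9;  Pit 4−Pit 2: −250a + 275b = −3.5.
Solving gives a = 0.71026, b = 0.63297.
Unit vector along 160° is (sin 160°, cos 160°) = (0.3420, -0.9397).
Slope in that direction = a·(0.3420) + b·(-0.9397) = −0.35187.
Apparent dip = arctan|0.35187| = 19.4° (true dip is 43.6°, so apparent ≤ true as expected).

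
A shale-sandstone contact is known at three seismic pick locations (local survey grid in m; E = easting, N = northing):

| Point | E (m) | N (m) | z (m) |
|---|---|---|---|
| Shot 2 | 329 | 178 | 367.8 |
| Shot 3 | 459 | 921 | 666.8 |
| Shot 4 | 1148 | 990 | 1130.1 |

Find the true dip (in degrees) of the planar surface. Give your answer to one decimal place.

Two edge vectors: Shot 2→Shot 3 = (130, 743, 299), Shot 2→Shot 4 = (819, 812, 762.3).
Normal n = (Shot 2→Shot 3) × (Shot 2→Shot 4) = (323600.9, 145782, -502957).
So ∂z/∂E = −n_x/n_z = 0.64340 and ∂z/∂N = −n_y/n_z = 0.28985.
Gradient magnitude |∇z| = √(a² + b²) = √(0.41396 + 0.08401) = 0.70567.
True dip = arctan(0.70567) = 35.2°, dipping toward WSW (azimuth ≈ 246°).

35.2°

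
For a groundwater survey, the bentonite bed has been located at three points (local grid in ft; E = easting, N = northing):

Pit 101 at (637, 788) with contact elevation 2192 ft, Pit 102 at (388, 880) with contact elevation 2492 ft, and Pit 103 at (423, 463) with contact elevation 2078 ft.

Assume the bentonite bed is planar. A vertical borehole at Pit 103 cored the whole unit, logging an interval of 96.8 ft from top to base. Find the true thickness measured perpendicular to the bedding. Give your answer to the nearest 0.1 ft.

60.1 ft

Two edge vectors: Pit 101→Pit 102 = (-249, 92, 300), Pit 101→Pit 103 = (-214, -325, -114).
Normal n = (Pit 101→Pit 102) × (Pit 101→Pit 103) = (87012, -92586, 100613).
So ∂z/∂E = −n_x/n_z = −0.86482 and ∂z/∂N = −n_y/n_z = 0.92022.
|∇z| = √(a²+b²) = 1.26282, so dip δ = arctan(1.26282) = 51.63°.
True thickness = vertical thickness × cos δ = 96.8 × cos 51.63° = 60.1 ft.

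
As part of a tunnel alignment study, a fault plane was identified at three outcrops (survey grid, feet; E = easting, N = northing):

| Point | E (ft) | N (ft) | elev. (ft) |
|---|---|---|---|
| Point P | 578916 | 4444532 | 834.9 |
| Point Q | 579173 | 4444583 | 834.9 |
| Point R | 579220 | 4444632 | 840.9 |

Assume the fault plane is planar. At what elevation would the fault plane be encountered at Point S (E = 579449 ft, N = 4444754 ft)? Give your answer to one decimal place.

852.5 ft

Let the plane be z = a·E + b·N + c.
Point Q−Point P: 257a + 51b = 0;  Point R−Point P: 304a + 100b = 6.
Solving gives a = −0.030011769, b = 0.151235779.
Then c = 834.9 − a·578916 − b·4444532 = −653963.06.
At (579449, 4444754): z = −17390.3 + 672205.8 − 653963.06 = 852.5 ft.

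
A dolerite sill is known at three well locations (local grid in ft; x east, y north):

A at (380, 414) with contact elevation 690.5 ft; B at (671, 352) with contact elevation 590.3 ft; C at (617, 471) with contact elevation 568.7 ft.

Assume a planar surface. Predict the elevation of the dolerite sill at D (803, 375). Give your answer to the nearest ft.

526 ft

Two edge vectors: A→B = (291, -62, -100.2), A→C = (237, 57, -121.8).
Normal n = (A→B) × (A→C) = (13263, 11696.4, 31281).
So ∂z/∂x = −n_x/n_z = −0.42400 and ∂z/∂y = −n_y/n_z = −0.37391.
Intercept c from A: 690.5 + 161.12 + 154.80 = 1006.42.
At (803, 375): z = −340.5 − 140.2 + 1006.42 = 525.7 ft.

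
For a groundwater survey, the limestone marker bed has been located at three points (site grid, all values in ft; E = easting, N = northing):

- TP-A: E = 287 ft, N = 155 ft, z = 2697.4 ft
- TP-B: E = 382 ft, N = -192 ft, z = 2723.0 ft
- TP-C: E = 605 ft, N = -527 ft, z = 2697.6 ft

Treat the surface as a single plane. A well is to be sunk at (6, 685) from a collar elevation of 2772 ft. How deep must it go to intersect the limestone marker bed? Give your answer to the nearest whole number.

Two edge vectors: TP-A→TP-B = (95, -347, 25.6), TP-A→TP-C = (318, -682, 0.2).
Normal n = (TP-A→TP-B) × (TP-A→TP-C) = (17389.8, 8121.8, 45556).
So ∂z/∂E = −n_x/n_z = −0.38172 and ∂z/∂N = −n_y/n_z = −0.17828.
Intercept c from TP-A: 2697.4 + 109.55 + 27.63 = 2834.59.
At (6, 685): z_contact = −2.3 − 122.1 + 2834.59 = 2710.2 ft.
Depth below ground = 2772 − 2710.2 = 62 ft.

62 ft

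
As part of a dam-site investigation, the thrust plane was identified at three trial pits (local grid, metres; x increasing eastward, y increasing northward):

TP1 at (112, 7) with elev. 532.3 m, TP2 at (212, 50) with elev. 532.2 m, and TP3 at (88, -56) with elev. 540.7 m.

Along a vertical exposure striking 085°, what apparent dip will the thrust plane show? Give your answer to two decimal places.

3.05°

Two edge vectors: TP1→TP2 = (100, 43, -0.1), TP1→TP3 = (-24, -63, 8.4).
Normal n = (TP1→TP2) × (TP1→TP3) = (354.9, -837.6, -5268).
So ∂z/∂x = −n_x/n_z = 0.06737 and ∂z/∂y = −n_y/n_z = −0.15900.
Unit vector along 085° is (sin 85°, cos 85°) = (0.9962, 0.0872).
Slope in that direction = a·(0.9962) + b·(0.0872) = 0.05326.
Apparent dip = arctan|0.05326| = 3.05° (true dip is 9.8°, so apparent ≤ true as expected).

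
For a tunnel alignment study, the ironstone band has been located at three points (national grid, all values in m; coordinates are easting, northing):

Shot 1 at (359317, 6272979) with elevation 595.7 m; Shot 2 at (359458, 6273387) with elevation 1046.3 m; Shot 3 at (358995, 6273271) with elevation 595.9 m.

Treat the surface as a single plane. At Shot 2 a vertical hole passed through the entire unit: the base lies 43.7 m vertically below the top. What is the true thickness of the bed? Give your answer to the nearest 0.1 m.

Two edge vectors: Shot 1→Shot 2 = (141, 408, 450.6), Shot 1→Shot 3 = (-322, 292, 0.2).
Normal n = (Shot 1→Shot 2) × (Shot 1→Shot 3) = (-131493.6, -145121.4, 172548).
So ∂z/∂easting = −n_x/n_z = 0.76207 and ∂z/∂northing = −n_y/n_z = 0.84105.
|∇z| = √(a²+b²) = 1.13495, so dip δ = arctan(1.13495) = 48.62°.
True thickness = vertical thickness × cos δ = 43.7 × cos 48.62° = 28.9 m.

28.9 m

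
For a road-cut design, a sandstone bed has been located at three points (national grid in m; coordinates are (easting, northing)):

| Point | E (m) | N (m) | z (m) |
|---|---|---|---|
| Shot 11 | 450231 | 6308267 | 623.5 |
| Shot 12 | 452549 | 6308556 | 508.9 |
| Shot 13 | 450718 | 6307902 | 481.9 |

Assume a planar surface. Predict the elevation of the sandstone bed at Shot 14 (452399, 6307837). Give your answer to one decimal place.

323.0 m

Two edge vectors: Shot 11→Shot 12 = (2318, 289, -114.6), Shot 11→Shot 13 = (487, -365, -141.6).
Normal n = (Shot 11→Shot 12) × (Shot 11→Shot 13) = (-82751.4, 272418.6, -986813).
So ∂z/∂E = −n_x/n_z = −0.083857225 and ∂z/∂N = −n_y/n_z = 0.276058990.
Intercept c from Shot 11: 623.5 + 37755.12 − 1741453.82 = −1703075.19.
At (452399, 6307837): z = −37936.9 + 1741335.1 − 1703075.19 = 323.0 m.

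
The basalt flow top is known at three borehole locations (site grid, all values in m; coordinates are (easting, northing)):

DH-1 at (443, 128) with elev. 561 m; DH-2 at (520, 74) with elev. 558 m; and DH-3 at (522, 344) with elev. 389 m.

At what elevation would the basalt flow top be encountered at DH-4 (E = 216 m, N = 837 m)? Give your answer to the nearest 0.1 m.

227.6 m

Two edge vectors: DH-1→DH-2 = (77, -54, -3), DH-1→DH-3 = (79, 216, -172).
Normal n = (DH-1→DH-2) × (DH-1→DH-3) = (9936, 13007, 20898).
So ∂z/∂E = −n_x/n_z = −0.47545 and ∂z/∂N = −n_y/n_z = −0.62240.
Intercept c from DH-1: 561 + 210.63 + 79.67 = 851.29.
At (216, 837): z = −102.7 − 521.0 + 851.29 = 227.6 m.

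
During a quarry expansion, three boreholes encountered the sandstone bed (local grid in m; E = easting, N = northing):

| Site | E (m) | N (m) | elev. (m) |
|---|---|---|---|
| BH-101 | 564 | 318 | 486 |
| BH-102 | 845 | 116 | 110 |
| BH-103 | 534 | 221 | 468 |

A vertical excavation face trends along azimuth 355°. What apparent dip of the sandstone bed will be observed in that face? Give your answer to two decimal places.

29.87°

Let the plane be z = a·E + b·N + c.
BH-102−BH-101: 281a − 202b = −376;  BH-103−BH-101: −30a − 97b = −18.
Solving gives a = −0.98556, b = 0.49038.
Unit vector along 355° is (sin 355°, cos 355°) = (-0.0872, 0.9962).
Slope in that direction = a·(-0.0872) + b·(0.9962) = 0.57441.
Apparent dip = arctan|0.57441| = 29.87° (true dip is 47.7°, so apparent ≤ true as expected).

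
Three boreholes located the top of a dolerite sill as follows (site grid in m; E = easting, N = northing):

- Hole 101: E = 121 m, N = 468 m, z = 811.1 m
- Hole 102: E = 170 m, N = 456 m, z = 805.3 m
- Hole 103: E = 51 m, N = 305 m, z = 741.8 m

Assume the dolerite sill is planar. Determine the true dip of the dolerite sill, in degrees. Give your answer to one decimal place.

23.3°

Two edge vectors: Hole 101→Hole 102 = (49, -12, -5.8), Hole 101→Hole 103 = (-70, -163, -69.3).
Normal n = (Hole 101→Hole 102) × (Hole 101→Hole 103) = (-113.8, 3801.7, -8827).
So ∂z/∂E = −n_x/n_z = −0.01289 and ∂z/∂N = −n_y/n_z = 0.43069.
Gradient magnitude |∇z| = √(a² + b²) = √(0.00017 + 0.18549) = 0.43088.
True dip = arctan(0.43088) = 23.3°, dipping toward S (azimuth ≈ 178°).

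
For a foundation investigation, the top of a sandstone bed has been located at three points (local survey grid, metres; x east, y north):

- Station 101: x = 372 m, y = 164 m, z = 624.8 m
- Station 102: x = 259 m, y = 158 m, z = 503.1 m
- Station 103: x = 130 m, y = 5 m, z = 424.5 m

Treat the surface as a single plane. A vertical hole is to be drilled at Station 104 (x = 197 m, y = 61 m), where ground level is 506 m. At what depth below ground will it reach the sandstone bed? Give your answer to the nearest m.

Two edge vectors: Station 101→Station 102 = (-113, -6, -121.7), Station 101→Station 103 = (-242, -159, -200.3).
Normal n = (Station 101→Station 102) × (Station 101→Station 103) = (-18148.5, 6817.5, 16515).
So ∂z/∂x = −n_x/n_z = 1.09891 and ∂z/∂y = −n_y/n_z = −0.41281.
Intercept c from Station 101: 624.8 − 408.79 + 67.70 = 283.71.
At (197, 61): z_contact = 216.5 − 25.2 + 283.71 = 475.0 m.
Depth below ground = 506 − 475.0 = 31 m.

31 m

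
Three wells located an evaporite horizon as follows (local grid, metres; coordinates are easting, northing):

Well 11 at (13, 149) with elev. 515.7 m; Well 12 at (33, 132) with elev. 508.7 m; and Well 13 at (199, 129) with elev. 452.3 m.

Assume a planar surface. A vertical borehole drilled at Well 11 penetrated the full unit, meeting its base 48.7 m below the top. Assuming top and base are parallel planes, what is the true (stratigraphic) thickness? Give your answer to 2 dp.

Two edge vectors: Well 11→Well 12 = (20, -17, -7), Well 11→Well 13 = (186, -20, -63.4).
Normal n = (Well 11→Well 12) × (Well 11→Well 13) = (937.8, -34, 2762).
So ∂z/∂easting = −n_x/n_z = −0.33954 and ∂z/∂northing = −n_y/n_z = 0.01231.
|∇z| = √(a²+b²) = 0.33976, so dip δ = arctan(0.33976) = 18.77°.
True thickness = vertical thickness × cos δ = 48.7 × cos 18.77° = 46.11 m.

46.11 m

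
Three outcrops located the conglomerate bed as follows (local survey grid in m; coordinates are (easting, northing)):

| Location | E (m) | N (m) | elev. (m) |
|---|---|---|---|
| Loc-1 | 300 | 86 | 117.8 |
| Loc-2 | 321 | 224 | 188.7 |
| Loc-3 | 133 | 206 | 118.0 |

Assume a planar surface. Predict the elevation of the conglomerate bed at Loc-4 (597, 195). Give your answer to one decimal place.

Two edge vectors: Loc-1→Loc-2 = (21, 138, 70.9), Loc-1→Loc-3 = (-167, 120, 0.2).
Normal n = (Loc-1→Loc-2) × (Loc-1→Loc-3) = (-8480.4, -11844.5, 25566).
So ∂z/∂E = −n_x/n_z = 0.33171 and ∂z/∂N = −n_y/n_z = 0.46329.
Intercept c from Loc-1: 117.8 − 99.51 − 39.84 = −21.55.
At (597, 195): z = 198.0 + 90.3 − 21.55 = 266.8 m.

266.8 m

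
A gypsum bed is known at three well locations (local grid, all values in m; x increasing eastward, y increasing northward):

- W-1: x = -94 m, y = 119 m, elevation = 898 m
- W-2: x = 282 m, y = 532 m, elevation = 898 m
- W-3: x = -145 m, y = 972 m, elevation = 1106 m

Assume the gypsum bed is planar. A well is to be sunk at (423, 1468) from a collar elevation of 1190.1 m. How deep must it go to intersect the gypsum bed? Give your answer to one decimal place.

Two edge vectors: W-1→W-2 = (376, 413, 0), W-1→W-3 = (-51, 853, 208).
Normal n = (W-1→W-2) × (W-1→W-3) = (85904, -78208, 341791).
So ∂z/∂x = −n_x/n_z = −0.251335 and ∂z/∂y = −n_y/n_z = 0.228818.
Intercept c from W-1: 898 − 23.63 − 27.23 = 847.15.
At (423, 1468): z_contact = −106.31 + 335.91 + 847.15 = 1076.74 m.
Depth below ground = 1190.1 − 1076.74 = 113.4 m.

113.4 m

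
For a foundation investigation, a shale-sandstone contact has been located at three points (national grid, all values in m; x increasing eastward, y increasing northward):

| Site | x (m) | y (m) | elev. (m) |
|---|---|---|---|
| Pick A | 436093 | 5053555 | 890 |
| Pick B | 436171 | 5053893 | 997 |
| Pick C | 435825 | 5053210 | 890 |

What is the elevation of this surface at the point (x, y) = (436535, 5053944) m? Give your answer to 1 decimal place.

808.9 m

Let the plane be z = a·x + b·y + c.
Pick B−Pick A: 78a + 338b = 107;  Pick C−Pick A: −268a − 345b = 0.
Solving gives a = −0.579749976, b = 0.450356503.
Then c = 890 − a·436093 − b·5053555 = −2022186.45.
At (436535, 5053944): z = −253081.2 + 2276076.5 − 2022186.45 = 808.9 m.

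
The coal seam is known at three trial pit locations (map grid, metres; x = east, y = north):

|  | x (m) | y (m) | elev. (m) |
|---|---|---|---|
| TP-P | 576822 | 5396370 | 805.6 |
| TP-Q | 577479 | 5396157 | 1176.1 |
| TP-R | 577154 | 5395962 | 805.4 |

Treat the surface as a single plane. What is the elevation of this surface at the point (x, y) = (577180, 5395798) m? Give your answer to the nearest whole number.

Two edge vectors: TP-P→TP-Q = (657, -213, 370.5), TP-P→TP-R = (332, -408, -0.2).
Normal n = (TP-P→TP-Q) × (TP-P→TP-R) = (151206.6, 123137.4, -197340).
So ∂z/∂x = −n_x/n_z = 0.76622378 and ∂z/∂y = −n_y/n_z = 0.62398601.
Intercept c from TP-P: 805.6 − 441974.73 − 3367259.41 = −3808428.54.
At (577180, 5395798): z = 442249.0 + 3366902.5 − 3808428.54 = 723.0 m.

723 m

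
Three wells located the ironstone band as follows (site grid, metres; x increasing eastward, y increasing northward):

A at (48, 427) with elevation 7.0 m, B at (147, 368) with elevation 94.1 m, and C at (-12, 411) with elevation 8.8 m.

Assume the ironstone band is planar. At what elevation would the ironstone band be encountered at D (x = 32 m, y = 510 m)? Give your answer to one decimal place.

-84.6 m

Let the plane be z = a·x + b·y + c.
B−A: 99a − 59b = 87.1;  C−A: −60a − 16b = 1.8.
Solving gives a = 0.25125, b = −1.05468.
Then c = 7 − a·48 − b·427 = 445.29.
At (32, 510): z = 8.0 − 537.9 + 445.29 = -84.6 m.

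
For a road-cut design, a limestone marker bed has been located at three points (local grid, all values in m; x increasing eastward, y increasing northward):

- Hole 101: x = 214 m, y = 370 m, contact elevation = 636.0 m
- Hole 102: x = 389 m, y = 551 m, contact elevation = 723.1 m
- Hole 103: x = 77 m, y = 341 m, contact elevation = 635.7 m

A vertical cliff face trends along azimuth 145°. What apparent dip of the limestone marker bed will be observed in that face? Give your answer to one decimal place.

Let the plane be z = a·x + b·y + c.
Hole 102−Hole 101: 175a + 181b = 87.1;  Hole 103−Hole 101: −137a − 29b = −0.3.
Solving gives a = −0.12532, b = 0.60238.
Unit vector along 145° is (sin 145°, cos 145°) = (0.5736, -0.8192).
Slope in that direction = a·(0.5736) + b·(-0.8192) = −0.56533.
Apparent dip = arctan|0.56533| = 29.5° (true dip is 31.6°, so apparent ≤ true as expected).

29.5°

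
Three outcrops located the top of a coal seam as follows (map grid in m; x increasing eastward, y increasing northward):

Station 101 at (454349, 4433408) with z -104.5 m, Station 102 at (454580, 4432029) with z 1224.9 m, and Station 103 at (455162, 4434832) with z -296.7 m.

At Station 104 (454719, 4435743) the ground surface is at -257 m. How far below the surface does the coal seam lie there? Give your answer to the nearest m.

Two edge vectors: Station 101→Station 102 = (231, -1379, 1329.4), Station 101→Station 103 = (813, 1424, -192.2).
Normal n = (Station 101→Station 102) × (Station 101→Station 103) = (-1628021.8, 1125200.4, 1450071).
So ∂z/∂x = −n_x/n_z = 1.12271868 and ∂z/∂y = −n_y/n_z = −0.77596228.
Intercept c from Station 101: -104.5 − 510106.11 + 3440157.38 = 2929946.77.
At (454719, 4435743): z_contact = 510521.5 − 3441969.3 + 2929946.77 = -1501.0 m.
Depth below ground = -257 − (-1501.0) = 1244 m.

1244 m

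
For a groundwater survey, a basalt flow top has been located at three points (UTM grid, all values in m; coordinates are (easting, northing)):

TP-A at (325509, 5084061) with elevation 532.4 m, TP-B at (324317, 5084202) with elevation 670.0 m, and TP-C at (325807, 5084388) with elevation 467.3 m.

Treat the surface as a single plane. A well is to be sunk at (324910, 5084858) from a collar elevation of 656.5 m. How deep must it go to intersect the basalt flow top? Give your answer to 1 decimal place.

116.5 m

Let the plane be z = a·E + b·N + c.
TP-B−TP-A: −1192a + 141b = 137.6;  TP-C−TP-A: 298a + 327b = −65.1.
Solving gives a = −0.125460975, b = −0.084748102.
Then c = 532.4 − a·325509 − b·5084061 = 472235.60.
At (324910, 5084858): z_contact = −40763.53 − 430932.07 + 472235.60 = 540.01 m.
Depth below ground = 656.5 − 540.01 = 116.5 m.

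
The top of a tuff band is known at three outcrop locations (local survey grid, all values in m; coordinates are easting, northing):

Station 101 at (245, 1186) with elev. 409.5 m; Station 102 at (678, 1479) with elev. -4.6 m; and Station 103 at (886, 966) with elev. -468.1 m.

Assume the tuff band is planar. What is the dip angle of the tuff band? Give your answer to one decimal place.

52.3°

Two edge vectors: Station 101→Station 102 = (433, 293, -414.1), Station 101→Station 103 = (641, -220, -877.6).
Normal n = (Station 101→Station 102) × (Station 101→Station 103) = (-348238.8, 114562.7, -283073).
So ∂z/∂easting = −n_x/n_z = −1.23021 and ∂z/∂northing = −n_y/n_z = 0.40471.
Gradient magnitude |∇z| = √(a² + b²) = √(1.51341 + 0.16379) = 1.29507.
True dip = arctan(1.29507) = 52.3°, dipping toward ESE (azimuth ≈ 108°).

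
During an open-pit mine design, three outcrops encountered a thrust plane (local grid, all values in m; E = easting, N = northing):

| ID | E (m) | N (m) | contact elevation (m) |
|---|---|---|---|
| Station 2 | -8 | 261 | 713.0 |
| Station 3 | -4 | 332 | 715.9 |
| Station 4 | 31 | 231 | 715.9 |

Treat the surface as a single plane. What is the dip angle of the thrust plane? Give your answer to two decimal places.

6.12°

Two edge vectors: Station 2→Station 3 = (4, 71, 2.9), Station 2→Station 4 = (39, -30, 2.9).
Normal n = (Station 2→Station 3) × (Station 2→Station 4) = (292.9, 101.5, -2889).
So ∂z/∂E = −n_x/n_z = 0.10138 and ∂z/∂N = −n_y/n_z = 0.03513.
Gradient magnitude |∇z| = √(a² + b²) = √(0.01028 + 0.00123) = 0.10730.
True dip = arctan(0.10730) = 6.12°, dipping toward WSW (azimuth ≈ 251°).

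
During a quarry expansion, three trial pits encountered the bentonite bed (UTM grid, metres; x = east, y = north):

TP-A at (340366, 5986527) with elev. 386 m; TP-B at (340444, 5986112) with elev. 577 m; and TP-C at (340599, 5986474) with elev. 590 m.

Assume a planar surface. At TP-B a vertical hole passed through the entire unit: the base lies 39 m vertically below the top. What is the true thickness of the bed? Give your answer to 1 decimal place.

Two edge vectors: TP-A→TP-B = (78, -415, 191), TP-A→TP-C = (233, -53, 204).
Normal n = (TP-A→TP-B) × (TP-A→TP-C) = (-74537, 28591, 92561).
So ∂z/∂x = −n_x/n_z = 0.80527 and ∂z/∂y = −n_y/n_z = −0.30889.
|∇z| = √(a²+b²) = 0.86248, so dip δ = arctan(0.86248) = 40.78°.
True thickness = vertical thickness × cos δ = 39 × cos 40.78° = 29.5 m.

29.5 m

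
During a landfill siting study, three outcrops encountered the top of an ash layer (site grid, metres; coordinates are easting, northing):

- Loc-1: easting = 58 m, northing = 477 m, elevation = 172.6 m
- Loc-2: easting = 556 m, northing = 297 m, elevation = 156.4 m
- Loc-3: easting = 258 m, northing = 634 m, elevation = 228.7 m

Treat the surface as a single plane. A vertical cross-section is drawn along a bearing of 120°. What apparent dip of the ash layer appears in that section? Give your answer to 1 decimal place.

Two edge vectors: Loc-1→Loc-2 = (498, -180, -16.2), Loc-1→Loc-3 = (200, 157, 56.1).
Normal n = (Loc-1→Loc-2) × (Loc-1→Loc-3) = (-7554.6, -31177.8, 114186).
So ∂z/∂easting = −n_x/n_z = 0.06616 and ∂z/∂northing = −n_y/n_z = 0.27304.
Unit vector along 120° is (sin 120°, cos 120°) = (0.8660, -0.5000).
Slope in that direction = a·(0.8660) + b·(-0.5000) = −0.07923.
Apparent dip = arctan|0.07923| = 4.5° (true dip is 15.7°, so apparent ≤ true as expected).

4.5°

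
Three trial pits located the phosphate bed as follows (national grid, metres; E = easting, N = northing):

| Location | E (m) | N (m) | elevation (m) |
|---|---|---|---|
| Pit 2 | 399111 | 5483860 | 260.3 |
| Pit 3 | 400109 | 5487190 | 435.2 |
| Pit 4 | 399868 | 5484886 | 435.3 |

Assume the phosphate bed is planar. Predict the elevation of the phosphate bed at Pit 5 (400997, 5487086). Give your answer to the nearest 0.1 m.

677.4 m

Two edge vectors: Pit 2→Pit 3 = (998, 3330, 174.9), Pit 2→Pit 4 = (757, 1026, 175).
Normal n = (Pit 2→Pit 3) × (Pit 2→Pit 4) = (403302.6, -42250.7, -1496862).
So ∂z/∂E = −n_x/n_z = 0.269432052 and ∂z/∂N = −n_y/n_z = −0.028226183.
Intercept c from Pit 2: 260.3 − 107533.30 + 154788.43 = 47515.44.
At (400997, 5487086): z = 108041.4 − 154879.5 + 47515.44 = 677.4 m.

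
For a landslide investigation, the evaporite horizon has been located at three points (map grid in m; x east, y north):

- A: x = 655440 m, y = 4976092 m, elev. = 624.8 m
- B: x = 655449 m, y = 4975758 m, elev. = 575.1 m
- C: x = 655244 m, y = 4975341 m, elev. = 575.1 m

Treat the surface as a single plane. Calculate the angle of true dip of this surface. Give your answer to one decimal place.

17.7°

Two edge vectors: A→B = (9, -334, -49.7), A→C = (-196, -751, -49.7).
Normal n = (A→B) × (A→C) = (-20724.9, 10188.5, -72223).
So ∂z/∂x = −n_x/n_z = −0.28696 and ∂z/∂y = −n_y/n_z = 0.14107.
Gradient magnitude |∇z| = √(a² + b²) = √(0.08234 + 0.01990) = 0.31976.
True dip = arctan(0.31976) = 17.7°, dipping toward ESE (azimuth ≈ 116°).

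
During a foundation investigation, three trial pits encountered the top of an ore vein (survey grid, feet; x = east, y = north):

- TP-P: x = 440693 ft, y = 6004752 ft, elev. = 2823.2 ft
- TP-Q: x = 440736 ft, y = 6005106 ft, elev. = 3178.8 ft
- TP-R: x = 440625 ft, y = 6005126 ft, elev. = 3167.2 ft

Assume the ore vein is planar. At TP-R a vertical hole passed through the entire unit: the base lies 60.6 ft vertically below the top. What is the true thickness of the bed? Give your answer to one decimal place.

Let the plane be z = a·x + b·y + c.
TP-Q−TP-P: 43a + 354b = 355.6;  TP-R−TP-P: −68a + 374b = 344.
Solving gives a = 0.27938, b = 0.97058.
|∇z| = √(a²+b²) = 1.00999, so dip δ = arctan(1.00999) = 45.28°.
True thickness = vertical thickness × cos δ = 60.6 × cos 45.28° = 42.6 ft.

42.6 ft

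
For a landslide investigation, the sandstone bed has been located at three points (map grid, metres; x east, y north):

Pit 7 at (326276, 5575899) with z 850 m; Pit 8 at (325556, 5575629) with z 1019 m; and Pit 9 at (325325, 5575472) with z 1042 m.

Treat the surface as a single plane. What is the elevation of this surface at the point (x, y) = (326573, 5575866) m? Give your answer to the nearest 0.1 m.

716.2 m

Let the plane be z = a·x + b·y + c.
Pit 8−Pit 7: −720a − 270b = 169;  Pit 9−Pit 7: −951a − 427b = 192.
Solving gives a = −0.401085455, b = 0.443635287.
Then c = 850 − a·326276 − b·5575899 = −2341951.00.
At (326573, 5575866): z = −130983.7 + 2473650.9 − 2341951.00 = 716.2 m.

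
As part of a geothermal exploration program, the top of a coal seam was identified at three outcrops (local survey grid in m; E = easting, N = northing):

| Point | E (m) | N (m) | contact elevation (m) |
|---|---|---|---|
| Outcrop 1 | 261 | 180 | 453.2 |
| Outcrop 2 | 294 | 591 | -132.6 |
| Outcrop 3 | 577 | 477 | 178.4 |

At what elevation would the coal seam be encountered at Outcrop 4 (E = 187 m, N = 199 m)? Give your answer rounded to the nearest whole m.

388 m

Two edge vectors: Outcrop 1→Outcrop 2 = (33, 411, -585.8), Outcrop 1→Outcrop 3 = (316, 297, -274.8).
Normal n = (Outcrop 1→Outcrop 2) × (Outcrop 1→Outcrop 3) = (61039.8, -176044.4, -120075).
So ∂z/∂E = −n_x/n_z = 0.50835 and ∂z/∂N = −n_y/n_z = −1.46612.
Intercept c from Outcrop 1: 453.2 − 132.68 + 263.90 = 584.42.
At (187, 199): z = 95.1 − 291.8 + 584.42 = 387.7 m.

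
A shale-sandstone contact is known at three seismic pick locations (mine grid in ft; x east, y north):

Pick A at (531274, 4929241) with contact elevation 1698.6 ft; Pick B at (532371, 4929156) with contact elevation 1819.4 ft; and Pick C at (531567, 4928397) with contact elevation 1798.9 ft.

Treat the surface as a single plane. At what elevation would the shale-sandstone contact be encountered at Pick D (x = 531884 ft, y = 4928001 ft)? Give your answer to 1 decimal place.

Let the plane be z = a·x + b·y + c.
Pick B−Pick A: 1097a − 85b = 120.8;  Pick C−Pick A: 293a − 844b = 100.3.
Solving gives a = 0.103699819, b = −0.082838807.
Then c = 1698.6 − a·531274 − b·4929241 = 354938.03.
At (531884, 4928001): z = 55156.3 − 408229.7 + 354938.03 = 1864.6 ft.

1864.6 ft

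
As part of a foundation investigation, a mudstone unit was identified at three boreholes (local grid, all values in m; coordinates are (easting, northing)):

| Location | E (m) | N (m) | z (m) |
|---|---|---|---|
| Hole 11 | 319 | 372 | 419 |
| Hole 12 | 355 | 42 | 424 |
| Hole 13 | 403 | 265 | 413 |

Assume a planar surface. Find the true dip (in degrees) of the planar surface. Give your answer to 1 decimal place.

6.2°

Let the plane be z = a·E + b·N + c.
Hole 12−Hole 11: 36a − 330b = 5;  Hole 13−Hole 11: 84a − 107b = −6.
Solving gives a = −0.10537, b = −0.02665.
Gradient magnitude |∇z| = √(a² + b²) = √(0.01110 + 0.00071) = 0.10869.
True dip = arctan(0.10869) = 6.2°, dipping toward ENE (azimuth ≈ 076°).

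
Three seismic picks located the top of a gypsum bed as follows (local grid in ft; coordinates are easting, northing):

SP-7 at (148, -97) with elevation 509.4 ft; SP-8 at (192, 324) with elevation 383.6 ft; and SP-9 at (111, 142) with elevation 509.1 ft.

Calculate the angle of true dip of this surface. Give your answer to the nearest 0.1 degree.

Two edge vectors: SP-7→SP-8 = (44, 421, -125.8), SP-7→SP-9 = (-37, 239, -0.3).
Normal n = (SP-7→SP-8) × (SP-7→SP-9) = (29939.9, 4667.8, 26093).
So ∂z/∂easting = −n_x/n_z = −1.14743 and ∂z/∂northing = −n_y/n_z = −0.17889.
Gradient magnitude |∇z| = √(a² + b²) = √(1.31660 + 0.03200) = 1.16129.
True dip = arctan(1.16129) = 49.3°, dipping toward E (azimuth ≈ 081°).

49.3°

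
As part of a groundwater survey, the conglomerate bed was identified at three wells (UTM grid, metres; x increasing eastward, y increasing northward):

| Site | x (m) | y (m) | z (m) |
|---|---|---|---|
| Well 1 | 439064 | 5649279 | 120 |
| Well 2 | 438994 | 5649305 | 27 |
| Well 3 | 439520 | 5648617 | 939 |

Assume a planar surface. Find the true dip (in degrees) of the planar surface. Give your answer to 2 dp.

Let the plane be z = a·x + b·y + c.
Well 2−Well 1: −70a + 26b = −93;  Well 3−Well 1: 456a − 662b = 819.
Solving gives a = 1.16785, b = −0.43272.
Gradient magnitude |∇z| = √(a² + b²) = √(1.36386 + 0.18725) = 1.24544.
True dip = arctan(1.24544) = 51.24°, dipping toward WNW (azimuth ≈ 290°).

51.24°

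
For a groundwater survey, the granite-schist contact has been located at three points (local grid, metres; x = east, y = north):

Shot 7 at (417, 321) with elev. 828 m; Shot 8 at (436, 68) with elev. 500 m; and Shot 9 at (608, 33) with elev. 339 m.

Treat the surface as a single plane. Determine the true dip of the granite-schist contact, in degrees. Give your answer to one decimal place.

54.8°

Two edge vectors: Shot 7→Shot 8 = (19, -253, -328), Shot 7→Shot 9 = (191, -288, -489).
Normal n = (Shot 7→Shot 8) × (Shot 7→Shot 9) = (29253, -53357, 42851).
So ∂z/∂x = −n_x/n_z = −0.68267 and ∂z/∂y = −n_y/n_z = 1.24518.
Gradient magnitude |∇z| = √(a² + b²) = √(0.46604 + 1.55046) = 1.42003.
True dip = arctan(1.42003) = 54.8°, dipping toward SSE (azimuth ≈ 151°).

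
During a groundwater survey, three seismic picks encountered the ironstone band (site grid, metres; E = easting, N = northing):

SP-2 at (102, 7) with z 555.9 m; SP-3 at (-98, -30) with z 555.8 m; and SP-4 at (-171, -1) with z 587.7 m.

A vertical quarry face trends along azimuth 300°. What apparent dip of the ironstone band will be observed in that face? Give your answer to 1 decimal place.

26.4°

Two edge vectors: SP-2→SP-3 = (-200, -37, -0.1), SP-2→SP-4 = (-273, -8, 31.8).
Normal n = (SP-2→SP-3) × (SP-2→SP-4) = (-1177.4, 6387.3, -8501).
So ∂z/∂E = −n_x/n_z = −0.13850 and ∂z/∂N = −n_y/n_z = 0.75136.
Unit vector along 300° is (sin 300°, cos 300°) = (-0.8660, 0.5000).
Slope in that direction = a·(-0.8660) + b·(0.5000) = 0.49563.
Apparent dip = arctan|0.49563| = 26.4° (true dip is 37.4°, so apparent ≤ true as expected).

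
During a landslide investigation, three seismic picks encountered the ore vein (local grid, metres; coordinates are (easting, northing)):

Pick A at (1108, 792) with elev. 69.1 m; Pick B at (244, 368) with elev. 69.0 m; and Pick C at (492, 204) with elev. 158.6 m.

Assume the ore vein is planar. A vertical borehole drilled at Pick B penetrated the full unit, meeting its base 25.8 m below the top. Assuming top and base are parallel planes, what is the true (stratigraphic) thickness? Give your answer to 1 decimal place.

Two edge vectors: Pick A→Pick B = (-864, -424, -0.1), Pick A→Pick C = (-616, -588, 89.5).
Normal n = (Pick A→Pick B) × (Pick A→Pick C) = (-38006.8, 77389.6, 246848).
So ∂z/∂E = −n_x/n_z = 0.15397 and ∂z/∂N = −n_y/n_z = −0.31351.
|∇z| = √(a²+b²) = 0.34928, so dip δ = arctan(0.34928) = 19.25°.
True thickness = vertical thickness × cos δ = 25.8 × cos 19.25° = 24.4 m.

24.4 m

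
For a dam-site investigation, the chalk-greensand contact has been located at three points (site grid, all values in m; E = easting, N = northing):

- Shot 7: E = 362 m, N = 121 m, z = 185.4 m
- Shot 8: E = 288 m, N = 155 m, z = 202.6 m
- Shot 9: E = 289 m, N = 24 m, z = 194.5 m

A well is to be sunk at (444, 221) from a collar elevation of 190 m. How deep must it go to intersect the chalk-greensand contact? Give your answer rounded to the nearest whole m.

Two edge vectors: Shot 7→Shot 8 = (-74, 34, 17.2), Shot 7→Shot 9 = (-73, -97, 9.1).
Normal n = (Shot 7→Shot 8) × (Shot 7→Shot 9) = (1977.8, -582.2, 9660).
So ∂z/∂E = −n_x/n_z = −0.20474 and ∂z/∂N = −n_y/n_z = 0.06027.
Intercept c from Shot 7: 185.4 + 74.12 − 7.29 = 252.22.
At (444, 221): z_contact = −90.9 + 13.3 + 252.22 = 174.6 m.
Depth below ground = 190 − 174.6 = 15 m.

15 m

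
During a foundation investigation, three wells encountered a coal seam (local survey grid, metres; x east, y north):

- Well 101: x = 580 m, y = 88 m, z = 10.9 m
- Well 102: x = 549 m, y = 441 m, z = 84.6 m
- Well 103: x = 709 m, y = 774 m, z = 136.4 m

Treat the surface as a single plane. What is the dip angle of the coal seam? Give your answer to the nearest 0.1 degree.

12.5°

Let the plane be z = a·x + b·y + c.
Well 102−Well 101: −31a + 353b = 73.7;  Well 103−Well 101: 129a + 686b = 125.5.
Solving gives a = −0.09366, b = 0.20056.
Gradient magnitude |∇z| = √(a² + b²) = √(0.00877 + 0.04022) = 0.22135.
True dip = arctan(0.22135) = 12.5°, dipping toward SSE (azimuth ≈ 155°).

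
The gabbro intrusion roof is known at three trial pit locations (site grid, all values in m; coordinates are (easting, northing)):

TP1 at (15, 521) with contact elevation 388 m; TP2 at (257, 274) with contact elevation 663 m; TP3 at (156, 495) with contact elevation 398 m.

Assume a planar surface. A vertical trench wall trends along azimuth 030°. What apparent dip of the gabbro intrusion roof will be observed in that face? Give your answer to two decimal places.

49.85°

Let the plane be z = a·E + b·N + c.
TP2−TP1: 242a − 247b = 275;  TP3−TP1: 141a − 26b = 10.
Solving gives a = −0.16401, b = −1.27405.
Unit vector along 030° is (sin 30°, cos 30°) = (0.5000, 0.8660).
Slope in that direction = a·(0.5000) + b·(0.8660) = −1.18536.
Apparent dip = arctan|1.18536| = 49.85° (true dip is 52.1°, so apparent ≤ true as expected).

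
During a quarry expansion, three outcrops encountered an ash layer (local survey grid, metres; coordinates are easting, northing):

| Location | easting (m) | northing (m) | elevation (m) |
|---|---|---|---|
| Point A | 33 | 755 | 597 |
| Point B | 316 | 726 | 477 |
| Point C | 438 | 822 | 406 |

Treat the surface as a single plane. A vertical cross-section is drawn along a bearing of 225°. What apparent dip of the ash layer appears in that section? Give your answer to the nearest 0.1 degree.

Two edge vectors: Point A→Point B = (283, -29, -120), Point A→Point C = (405, 67, -191).
Normal n = (Point A→Point B) × (Point A→Point C) = (13579, 5453, 30706).
So ∂z/∂easting = −n_x/n_z = −0.44223 and ∂z/∂northing = −n_y/n_z = −0.17759.
Unit vector along 225° is (sin 225°, cos 225°) = (-0.7071, -0.7071).
Slope in that direction = a·(-0.7071) + b·(-0.7071) = 0.43827.
Apparent dip = arctan|0.43827| = 23.7° (true dip is 25.5°, so apparent ≤ true as expected).

23.7°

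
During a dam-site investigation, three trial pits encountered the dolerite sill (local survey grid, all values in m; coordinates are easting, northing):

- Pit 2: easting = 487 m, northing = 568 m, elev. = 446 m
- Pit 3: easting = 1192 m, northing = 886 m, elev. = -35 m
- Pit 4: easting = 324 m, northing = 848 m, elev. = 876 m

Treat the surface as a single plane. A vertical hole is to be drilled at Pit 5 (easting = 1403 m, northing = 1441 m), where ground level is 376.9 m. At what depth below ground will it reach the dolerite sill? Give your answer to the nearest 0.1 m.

Two edge vectors: Pit 2→Pit 3 = (705, 318, -481), Pit 2→Pit 4 = (-163, 280, 430).
Normal n = (Pit 2→Pit 3) × (Pit 2→Pit 4) = (271420, -224747, 249234).
So ∂z/∂easting = −n_x/n_z = −1.089017 and ∂z/∂northing = −n_y/n_z = 0.901751.
Intercept c from Pit 2: 446 + 530.35 − 512.19 = 464.16.
At (1403, 1441): z_contact = −1527.89 + 1299.42 + 464.16 = 235.69 m.
Depth below ground = 376.9 − 235.69 = 141.2 m.

141.2 m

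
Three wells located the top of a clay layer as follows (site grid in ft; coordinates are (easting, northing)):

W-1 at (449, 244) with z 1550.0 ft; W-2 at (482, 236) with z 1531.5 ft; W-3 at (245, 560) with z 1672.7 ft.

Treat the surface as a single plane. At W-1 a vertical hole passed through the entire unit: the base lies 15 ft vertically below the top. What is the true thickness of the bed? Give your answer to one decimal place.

Two edge vectors: W-1→W-2 = (33, -8, -18.5), W-1→W-3 = (-204, 316, 122.7).
Normal n = (W-1→W-2) × (W-1→W-3) = (4864.4, -275.1, 8796).
So ∂z/∂E = −n_x/n_z = −0.55302 and ∂z/∂N = −n_y/n_z = 0.03128.
|∇z| = √(a²+b²) = 0.55391, so dip δ = arctan(0.55391) = 28.98°.
True thickness = vertical thickness × cos δ = 15 × cos 28.98° = 13.1 ft.

13.1 ft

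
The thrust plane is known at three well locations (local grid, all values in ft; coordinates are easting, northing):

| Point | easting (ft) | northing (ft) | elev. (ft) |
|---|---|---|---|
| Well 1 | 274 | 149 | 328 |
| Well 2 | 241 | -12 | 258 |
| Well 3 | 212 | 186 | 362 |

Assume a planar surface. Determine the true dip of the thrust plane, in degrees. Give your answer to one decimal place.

Let the plane be z = a·easting + b·northing + c.
Well 2−Well 1: −33a − 161b = −70;  Well 3−Well 1: −62a + 37b = 34.
Solving gives a = −0.25743, b = 0.48755.
Gradient magnitude |∇z| = √(a² + b²) = √(0.06627 + 0.23770) = 0.55134.
True dip = arctan(0.55134) = 28.9°, dipping toward SSE (azimuth ≈ 152°).

28.9°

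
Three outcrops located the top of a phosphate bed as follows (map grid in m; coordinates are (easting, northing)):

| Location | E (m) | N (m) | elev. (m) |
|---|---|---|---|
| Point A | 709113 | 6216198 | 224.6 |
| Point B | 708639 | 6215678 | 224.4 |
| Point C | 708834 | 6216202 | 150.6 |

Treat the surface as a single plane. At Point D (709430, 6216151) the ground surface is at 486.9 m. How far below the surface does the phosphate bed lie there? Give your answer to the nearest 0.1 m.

Let the plane be z = a·E + b·N + c.
Point B−Point A: −474a − 520b = −0.2;  Point C−Point A: −279a + 4b = −74.
Solving gives a = 0.261816895, b = −0.238271555.
Then c = 224.6 − a·709113 − b·6216198 = 1295710.00.
At (709430, 6216151): z_contact = 185740.76 − 1481131.96 + 1295710.00 = 318.79 m.
Depth below ground = 486.9 − 318.79 = 168.1 m.

168.1 m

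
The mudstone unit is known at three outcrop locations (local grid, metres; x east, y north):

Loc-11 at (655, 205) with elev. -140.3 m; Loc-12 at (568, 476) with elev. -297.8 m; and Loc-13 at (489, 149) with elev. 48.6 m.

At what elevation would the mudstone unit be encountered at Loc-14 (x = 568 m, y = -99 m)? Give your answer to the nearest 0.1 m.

Let the plane be z = a·x + b·y + c.
Loc-12−Loc-11: −87a + 271b = −157.5;  Loc-13−Loc-11: −166a − 56b = 188.9.
Solving gives a = −0.84985, b = −0.85401.
Then c = -140.3 − a·655 − b·205 = 591.43.
At (568, -99): z = −482.7 + 84.5 + 591.43 = 193.3 m.

193.3 m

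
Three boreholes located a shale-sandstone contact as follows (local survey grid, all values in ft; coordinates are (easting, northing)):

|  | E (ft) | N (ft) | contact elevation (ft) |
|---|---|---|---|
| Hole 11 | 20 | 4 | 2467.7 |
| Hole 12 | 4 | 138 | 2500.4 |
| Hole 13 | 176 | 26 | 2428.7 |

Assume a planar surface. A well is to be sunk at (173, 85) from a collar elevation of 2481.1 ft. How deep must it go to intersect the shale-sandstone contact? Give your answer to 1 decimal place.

Let the plane be z = a·E + b·N + c.
Hole 12−Hole 11: −16a + 134b = 32.7;  Hole 13−Hole 11: 156a + 22b = −39.
Solving gives a = −0.27970, b = 0.21063.
Then c = 2467.7 − a·20 − b·4 = 2472.45.
At (173, 85): z_contact = −48.39 + 17.90 + 2472.45 = 2441.97 ft.
Depth below ground = 2481.1 − 2441.97 = 39.1 ft.

39.1 ft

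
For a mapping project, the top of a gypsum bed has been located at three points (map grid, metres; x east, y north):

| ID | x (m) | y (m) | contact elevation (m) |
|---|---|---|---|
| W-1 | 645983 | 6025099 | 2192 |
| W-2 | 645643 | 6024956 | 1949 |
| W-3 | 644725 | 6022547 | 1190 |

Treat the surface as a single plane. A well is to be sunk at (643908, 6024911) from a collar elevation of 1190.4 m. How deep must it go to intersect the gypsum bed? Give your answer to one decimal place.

Let the plane be z = a·x + b·y + c.
W-2−W-1: −340a − 143b = −243;  W-3−W-1: −1258a − 2552b = −1002.
Solving gives a = 0.693311582, b = 0.050867566.
Then c = 2192 − a·645983 − b·6025099 = −752157.62.
At (643908, 6024911): z_contact = 446428.87 + 306472.56 − 752157.62 = 743.82 m.
Depth below ground = 1190.4 − 743.82 = 446.6 m.

446.6 m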